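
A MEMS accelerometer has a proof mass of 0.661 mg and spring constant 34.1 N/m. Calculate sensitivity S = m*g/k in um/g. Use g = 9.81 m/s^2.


Step 1: Convert mass: m = 0.661 mg = 6.61e-07 kg
Step 2: S = m * g / k = 6.61e-07 * 9.81 / 34.1
Step 3: S = 1.90e-07 m/g
Step 4: Convert to um/g: S = 0.19 um/g


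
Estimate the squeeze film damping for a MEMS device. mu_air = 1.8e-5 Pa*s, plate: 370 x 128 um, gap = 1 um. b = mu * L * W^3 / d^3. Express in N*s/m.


Step 1: Convert to SI.
L = 370e-6 m, W = 128e-6 m, d = 1e-6 m
Step 2: W^3 = (128e-6)^3 = 2.10e-12 m^3
Step 3: d^3 = (1e-6)^3 = 1.00e-18 m^3
Step 4: b = 1.8e-5 * 370e-6 * 2.10e-12 / 1.00e-18
b = 1.40e-02 N*s/m


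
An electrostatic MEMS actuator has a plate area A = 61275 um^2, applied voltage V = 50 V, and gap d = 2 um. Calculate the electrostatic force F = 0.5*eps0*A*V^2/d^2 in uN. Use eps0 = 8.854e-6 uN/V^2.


Step 1: Identify parameters.
eps0 = 8.854e-6 uN/V^2, A = 61275 um^2, V = 50 V, d = 2 um
Step 2: Compute V^2 = 50^2 = 2500
Step 3: Compute d^2 = 2^2 = 4
Step 4: F = 0.5 * 8.854e-6 * 61275 * 2500 / 4
F = 169.54 uN


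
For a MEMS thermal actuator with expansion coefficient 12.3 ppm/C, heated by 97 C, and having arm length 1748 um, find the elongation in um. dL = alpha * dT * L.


Step 1: Convert CTE: alpha = 12.3 ppm/C = 12.3e-6 /C
Step 2: dL = 12.3e-6 * 97 * 1748
dL = 2.0855 um


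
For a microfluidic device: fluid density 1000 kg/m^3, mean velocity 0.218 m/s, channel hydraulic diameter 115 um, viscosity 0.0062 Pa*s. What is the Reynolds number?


Step 1: Convert Dh to meters: Dh = 115e-6 m
Step 2: Re = rho * v * Dh / mu
Re = 1000 * 0.218 * 115e-6 / 0.0062
Re = 4.044


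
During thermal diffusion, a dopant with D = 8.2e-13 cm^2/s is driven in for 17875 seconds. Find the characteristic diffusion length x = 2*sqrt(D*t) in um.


Step 1: Compute D*t = 8.2e-13 * 17875 = 1.46575e-08 cm^2
Step 2: sqrt(D*t) = 1.21068e-04 cm
Step 3: x = 2 * 1.21068e-04 cm = 2.42136e-04 cm
Step 4: Convert to um (1 cm = 1e4 um): x = 2.421 um


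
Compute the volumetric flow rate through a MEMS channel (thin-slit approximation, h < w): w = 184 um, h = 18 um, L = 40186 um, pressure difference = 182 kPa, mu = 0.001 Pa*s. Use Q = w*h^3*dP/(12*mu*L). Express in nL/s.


Step 1: Convert all dimensions to SI (meters).
w = 184e-6 m, h = 18e-6 m, L = 40186e-6 m, dP = 182e3 Pa
Step 2: Q = w * h^3 * dP / (12 * mu * L)
Q = 184e-6 * (18e-6)^3 * 182e3 / (12 * 0.001 * 40186e-6) = 4.0499597e-10 m^3/s
Step 3: Convert Q from m^3/s to nL/s (1 m^3 = 1e12 nL, so multiply by 1e12).
Q = 404.996 nL/s


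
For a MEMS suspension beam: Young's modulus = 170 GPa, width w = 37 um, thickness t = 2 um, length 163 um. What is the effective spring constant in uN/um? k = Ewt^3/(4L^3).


Step 1: Convert E to consistent units (1 GPa = 1000 uN/um^2).
E = 170 GPa = 170000 uN/um^2
Step 2: Compute t^3 = 2^3 = 8
Step 3: Compute L^3 = 163^3 = 4330747
Step 4: k = 170000 * 37 * 8 / (4 * 4330747)
k = 2.9048 uN/um


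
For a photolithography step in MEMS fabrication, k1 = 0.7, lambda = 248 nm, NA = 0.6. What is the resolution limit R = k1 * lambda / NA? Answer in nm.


Step 1: Identify values: k1 = 0.7, lambda = 248 nm, NA = 0.6
Step 2: R = k1 * lambda / NA
R = 0.7 * 248 / 0.6
R = 289.3 nm


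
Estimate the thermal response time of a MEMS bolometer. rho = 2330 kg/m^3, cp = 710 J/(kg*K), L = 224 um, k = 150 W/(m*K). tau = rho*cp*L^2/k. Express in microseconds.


Step 1: Convert L to m: L = 224e-6 m
Step 2: L^2 = (224e-6)^2 = 5.0176e-08 m^2
Step 3: tau = 2330 * 710 * 5.0176e-08 / 150 = 5.5337438e-04 s
Step 4: Convert to microseconds (multiply by 1e6).
tau = 553.374 us


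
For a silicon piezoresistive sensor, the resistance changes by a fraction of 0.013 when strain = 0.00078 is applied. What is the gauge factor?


Step 1: Identify values.
dR/R = 0.013, strain = 0.00078
Step 2: GF = (dR/R) / strain = 0.013 / 0.00078
GF = 16.7


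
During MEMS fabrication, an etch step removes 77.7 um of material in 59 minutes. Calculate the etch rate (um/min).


Step 1: Etch rate = depth / time
Step 2: rate = 77.7 / 59
rate = 1.317 um/min


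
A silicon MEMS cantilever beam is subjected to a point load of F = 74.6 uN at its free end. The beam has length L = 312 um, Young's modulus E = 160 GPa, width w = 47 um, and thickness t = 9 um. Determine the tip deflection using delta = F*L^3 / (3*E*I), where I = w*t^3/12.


Step 1: Calculate the second moment of area.
I = w * t^3 / 12 = 47 * 9^3 / 12 = 2855.25 um^4
Step 2: Convert E to consistent units (1 GPa = 1000 uN/um^2).
E = 160 GPa = 160000 uN/um^2
Step 3: Calculate tip deflection.
delta = F * L^3 / (3 * E * I)
delta = 74.6 * 312^3 / (3 * 160000 * 2855.25)
delta = 1.6532 um


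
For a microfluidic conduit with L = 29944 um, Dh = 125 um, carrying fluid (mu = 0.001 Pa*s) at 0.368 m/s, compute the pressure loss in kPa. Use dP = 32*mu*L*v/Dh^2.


Step 1: Convert to SI: L = 29944e-6 m, Dh = 125e-6 m
Step 2: dP = 32 * 0.001 * 29944e-6 * 0.368 / (125e-6)^2
Step 3: dP = 22567.71 Pa
Step 4: Convert to kPa: dP = 22.57 kPa


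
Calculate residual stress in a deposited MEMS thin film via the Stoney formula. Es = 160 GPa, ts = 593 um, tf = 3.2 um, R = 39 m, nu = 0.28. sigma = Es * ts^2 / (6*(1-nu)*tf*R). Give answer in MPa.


Step 1: Compute numerator: Es * ts^2 = 160 * 593^2 = 56263840 (GPa*um^2)
Step 2: Compute denominator (R in um): 6*(1-nu)*tf*R = 6*0.72*3.2*39e6 = 539136000.0 (um^2)
Step 3: sigma (GPa) = 56263840 / 539136000.0 = 1.04359e-01 GPa
Step 4: Convert to MPa (x1000): sigma = 104.4 MPa


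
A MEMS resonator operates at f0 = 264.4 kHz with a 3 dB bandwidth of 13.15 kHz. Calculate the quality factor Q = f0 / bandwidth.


Step 1: Q = f0 / bandwidth
Step 2: Q = 264.4 / 13.15
Q = 20.1


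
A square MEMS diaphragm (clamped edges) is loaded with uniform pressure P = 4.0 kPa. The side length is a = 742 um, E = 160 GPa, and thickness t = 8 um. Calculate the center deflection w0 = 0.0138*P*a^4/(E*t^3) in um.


Step 1: Convert pressure to compatible units (E is in GPa, so P in GPa).
P = 4.0 kPa = 4.0e-6 GPa
Step 2: Compute numerator: 0.0138 * P * a^4.
a^4 = 742^4 = 303120718096
numerator = 0.0138 * 4.0e-6 * 303120718096 = 1.67323e+04
Step 3: Compute denominator: E * t^3 = 160 * 8^3 = 81920
Step 4: w0 = numerator / denominator = 1.67323e+04 / 81920 = 0.2043 um


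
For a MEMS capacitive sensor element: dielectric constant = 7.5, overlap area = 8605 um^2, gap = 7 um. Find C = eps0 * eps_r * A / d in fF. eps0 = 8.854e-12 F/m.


Step 1: Convert area to m^2: A = 8605e-12 m^2
Step 2: Convert gap to m: d = 7e-6 m
Step 3: C = eps0 * eps_r * A / d
C = 8.854e-12 * 7.5 * 8605e-12 / 7e-6
Step 4: Convert to fF (multiply by 1e15).
C = 81.63 fF


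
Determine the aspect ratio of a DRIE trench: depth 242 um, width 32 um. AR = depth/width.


Step 1: AR = depth / width
Step 2: AR = 242 / 32
AR = 7.6


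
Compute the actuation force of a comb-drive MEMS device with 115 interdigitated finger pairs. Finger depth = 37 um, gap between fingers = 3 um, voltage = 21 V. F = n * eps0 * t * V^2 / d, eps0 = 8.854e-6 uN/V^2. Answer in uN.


Step 1: Parameters: n=115, eps0=8.854e-6 uN/V^2, t=37 um, V=21 V, d=3 um
Step 2: V^2 = 441
Step 3: F = 115 * 8.854e-6 * 37 * 441 / 3
F = 5.538 uN


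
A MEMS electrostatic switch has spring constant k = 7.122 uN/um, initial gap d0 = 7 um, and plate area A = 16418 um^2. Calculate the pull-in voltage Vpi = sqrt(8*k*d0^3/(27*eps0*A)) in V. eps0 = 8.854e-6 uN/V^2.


Step 1: Compute numerator: 8 * k * d0^3 = 8 * 7.122 * 7^3 = 19542.768
Step 2: Compute denominator: 27 * eps0 * A = 27 * 8.854e-6 * 16418 = 3.924854
Step 3: Vpi = sqrt(19542.768 / 3.924854)
Vpi = 70.56 V


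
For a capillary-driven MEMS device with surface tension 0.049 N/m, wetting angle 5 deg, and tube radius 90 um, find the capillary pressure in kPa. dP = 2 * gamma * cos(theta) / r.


Step 1: cos(5 deg) = 0.9962
Step 2: Convert r to m: r = 90e-6 m
Step 3: dP = 2 * 0.049 * 0.9962 / 90e-6 = 1084.8 Pa
Step 4: Convert Pa to kPa (divide by 1000).
dP = 1.08 kPa


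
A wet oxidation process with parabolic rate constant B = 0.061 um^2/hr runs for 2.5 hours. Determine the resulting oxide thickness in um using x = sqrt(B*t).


Step 1: Compute B*t = 0.061 * 2.5 = 0.1525
Step 2: x = sqrt(0.1525)
x = 0.391 um


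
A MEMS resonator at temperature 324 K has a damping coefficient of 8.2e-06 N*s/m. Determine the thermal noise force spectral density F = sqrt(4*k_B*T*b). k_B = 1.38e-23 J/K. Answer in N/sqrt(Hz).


Step 1: Compute 4 * k_B * T * b
= 4 * 1.38e-23 * 324 * 8.2e-06
= 1.4666e-25 N^2/Hz
Step 2: F_noise = sqrt(1.4666e-25)
F_noise = 3.83e-13 N/sqrt(Hz)


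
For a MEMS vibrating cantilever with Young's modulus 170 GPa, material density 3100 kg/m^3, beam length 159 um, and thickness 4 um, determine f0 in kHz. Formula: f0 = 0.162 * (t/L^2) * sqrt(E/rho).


Step 1: Convert units to SI.
t_SI = 4e-6 m, L_SI = 159e-6 m
Step 2: Calculate sqrt(E/rho).
sqrt(170e9 / 3100) = 7405.32 m/s
Step 3: Compute f0.
f0 = 0.162 * 4e-6 / (159e-6)^2 * 7405.32 = 189812.4 Hz = 189.81 kHz


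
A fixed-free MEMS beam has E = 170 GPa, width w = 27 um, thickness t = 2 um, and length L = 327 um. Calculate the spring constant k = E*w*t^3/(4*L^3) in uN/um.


Step 1: Convert E to consistent units (1 GPa = 1000 uN/um^2).
E = 170 GPa = 170000 uN/um^2
Step 2: Compute t^3 = 2^3 = 8
Step 3: Compute L^3 = 327^3 = 34965783
Step 4: k = 170000 * 27 * 8 / (4 * 34965783)
k = 0.2625 uN/um


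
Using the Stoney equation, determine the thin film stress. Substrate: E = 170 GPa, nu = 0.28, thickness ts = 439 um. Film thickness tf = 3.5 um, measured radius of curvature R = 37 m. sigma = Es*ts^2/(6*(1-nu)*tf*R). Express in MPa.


Step 1: Compute numerator: Es * ts^2 = 170 * 439^2 = 32762570 (GPa*um^2)
Step 2: Compute denominator (R in um): 6*(1-nu)*tf*R = 6*0.72*3.5*37e6 = 559440000.0 (um^2)
Step 3: sigma (GPa) = 32762570 / 559440000.0 = 5.8563e-02 GPa
Step 4: Convert to MPa (x1000): sigma = 58.6 MPa


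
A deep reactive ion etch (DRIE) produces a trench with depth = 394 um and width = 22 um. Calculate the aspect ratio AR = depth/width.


Step 1: AR = depth / width
Step 2: AR = 394 / 22
AR = 17.9


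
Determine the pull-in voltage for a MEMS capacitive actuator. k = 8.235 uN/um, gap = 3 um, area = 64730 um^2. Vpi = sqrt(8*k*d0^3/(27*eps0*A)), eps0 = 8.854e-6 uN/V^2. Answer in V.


Step 1: Compute numerator: 8 * k * d0^3 = 8 * 8.235 * 3^3 = 1778.76
Step 2: Compute denominator: 27 * eps0 * A = 27 * 8.854e-6 * 64730 = 15.474224
Step 3: Vpi = sqrt(1778.76 / 15.474224)
Vpi = 10.72 V


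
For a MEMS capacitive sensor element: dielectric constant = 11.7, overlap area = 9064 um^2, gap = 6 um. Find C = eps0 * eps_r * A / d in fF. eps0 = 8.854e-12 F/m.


Step 1: Convert area to m^2: A = 9064e-12 m^2
Step 2: Convert gap to m: d = 6e-6 m
Step 3: C = eps0 * eps_r * A / d
C = 8.854e-12 * 11.7 * 9064e-12 / 6e-6
Step 4: Convert to fF (multiply by 1e15).
C = 156.49 fF


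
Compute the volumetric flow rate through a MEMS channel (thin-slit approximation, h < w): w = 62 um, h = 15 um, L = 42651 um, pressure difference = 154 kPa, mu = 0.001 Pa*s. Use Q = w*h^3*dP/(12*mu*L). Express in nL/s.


Step 1: Convert all dimensions to SI (meters).
w = 62e-6 m, h = 15e-6 m, L = 42651e-6 m, dP = 154e3 Pa
Step 2: Q = w * h^3 * dP / (12 * mu * L)
Q = 62e-6 * (15e-6)^3 * 154e3 / (12 * 0.001 * 42651e-6) = 6.29616e-11 m^3/s
Step 3: Convert Q from m^3/s to nL/s (1 m^3 = 1e12 nL, so multiply by 1e12).
Q = 62.962 nL/s


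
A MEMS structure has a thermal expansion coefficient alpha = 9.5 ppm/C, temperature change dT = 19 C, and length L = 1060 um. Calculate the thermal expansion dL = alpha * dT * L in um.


Step 1: Convert CTE: alpha = 9.5 ppm/C = 9.5e-6 /C
Step 2: dL = 9.5e-6 * 19 * 1060
dL = 0.1913 um


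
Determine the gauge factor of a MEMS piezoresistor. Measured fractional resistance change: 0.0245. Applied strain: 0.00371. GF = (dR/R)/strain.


Step 1: Identify values.
dR/R = 0.0245, strain = 0.00371
Step 2: GF = (dR/R) / strain = 0.0245 / 0.00371
GF = 6.6


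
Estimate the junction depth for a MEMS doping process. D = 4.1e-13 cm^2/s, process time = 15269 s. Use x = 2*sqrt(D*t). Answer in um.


Step 1: Compute D*t = 4.1e-13 * 15269 = 6.26029e-09 cm^2
Step 2: sqrt(D*t) = 7.9122e-05 cm
Step 3: x = 2 * 7.9122e-05 cm = 1.58244e-04 cm
Step 4: Convert to um (1 cm = 1e4 um): x = 1.582 um


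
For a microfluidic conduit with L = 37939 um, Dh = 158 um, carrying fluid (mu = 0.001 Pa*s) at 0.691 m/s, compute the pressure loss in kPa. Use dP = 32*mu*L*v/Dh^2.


Step 1: Convert to SI: L = 37939e-6 m, Dh = 158e-6 m
Step 2: dP = 32 * 0.001 * 37939e-6 * 0.691 / (158e-6)^2
Step 3: dP = 33604.68 Pa
Step 4: Convert to kPa: dP = 33.6 kPa


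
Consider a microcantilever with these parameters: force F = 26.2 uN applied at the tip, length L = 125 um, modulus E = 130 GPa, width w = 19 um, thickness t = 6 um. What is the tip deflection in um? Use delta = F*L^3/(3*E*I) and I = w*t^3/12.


Step 1: Calculate the second moment of area.
I = w * t^3 / 12 = 19 * 6^3 / 12 = 342.0 um^4
Step 2: Convert E to consistent units (1 GPa = 1000 uN/um^2).
E = 130 GPa = 130000 uN/um^2
Step 3: Calculate tip deflection.
delta = F * L^3 / (3 * E * I)
delta = 26.2 * 125^3 / (3 * 130000 * 342.0)
delta = 0.3837 um


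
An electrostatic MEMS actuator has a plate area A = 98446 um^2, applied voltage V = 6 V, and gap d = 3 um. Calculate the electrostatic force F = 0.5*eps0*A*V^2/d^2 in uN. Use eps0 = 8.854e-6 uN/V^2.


Step 1: Identify parameters.
eps0 = 8.854e-6 uN/V^2, A = 98446 um^2, V = 6 V, d = 3 um
Step 2: Compute V^2 = 6^2 = 36
Step 3: Compute d^2 = 3^2 = 9
Step 4: F = 0.5 * 8.854e-6 * 98446 * 36 / 9
F = 1.743 uN


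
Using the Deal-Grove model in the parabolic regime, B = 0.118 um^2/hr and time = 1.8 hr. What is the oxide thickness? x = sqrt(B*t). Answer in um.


Step 1: Compute B*t = 0.118 * 1.8 = 0.2124
Step 2: x = sqrt(0.2124)
x = 0.461 um


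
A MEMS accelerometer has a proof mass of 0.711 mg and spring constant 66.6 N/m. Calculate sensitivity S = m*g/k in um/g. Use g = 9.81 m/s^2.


Step 1: Convert mass: m = 0.711 mg = 7.11e-07 kg
Step 2: S = m * g / k = 7.11e-07 * 9.81 / 66.6
Step 3: S = 1.05e-07 m/g
Step 4: Convert to um/g: S = 0.105 um/g


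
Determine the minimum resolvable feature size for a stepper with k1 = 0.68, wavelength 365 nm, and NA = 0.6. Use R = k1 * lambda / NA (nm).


Step 1: Identify values: k1 = 0.68, lambda = 365 nm, NA = 0.6
Step 2: R = k1 * lambda / NA
R = 0.68 * 365 / 0.6
R = 413.7 nm


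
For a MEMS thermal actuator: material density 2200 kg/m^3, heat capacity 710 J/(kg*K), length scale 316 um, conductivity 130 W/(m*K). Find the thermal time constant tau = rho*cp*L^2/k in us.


Step 1: Convert L to m: L = 316e-6 m
Step 2: L^2 = (316e-6)^2 = 9.9856e-08 m^2
Step 3: tau = 2200 * 710 * 9.9856e-08 / 130 = 1.19980825e-03 s
Step 4: Convert to microseconds (multiply by 1e6).
tau = 1199.808 us


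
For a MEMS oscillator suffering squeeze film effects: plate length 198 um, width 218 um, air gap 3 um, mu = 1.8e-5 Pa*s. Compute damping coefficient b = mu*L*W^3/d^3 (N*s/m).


Step 1: Convert to SI.
L = 198e-6 m, W = 218e-6 m, d = 3e-6 m
Step 2: W^3 = (218e-6)^3 = 1.04e-11 m^3
Step 3: d^3 = (3e-6)^3 = 2.70e-17 m^3
Step 4: b = 1.8e-5 * 198e-6 * 1.04e-11 / 2.70e-17
b = 1.37e-03 N*s/m


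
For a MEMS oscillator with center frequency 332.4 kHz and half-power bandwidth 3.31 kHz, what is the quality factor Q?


Step 1: Q = f0 / bandwidth
Step 2: Q = 332.4 / 3.31
Q = 100.4


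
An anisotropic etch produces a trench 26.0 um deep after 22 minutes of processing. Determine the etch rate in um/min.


Step 1: Etch rate = depth / time
Step 2: rate = 26.0 / 22
rate = 1.182 um/min


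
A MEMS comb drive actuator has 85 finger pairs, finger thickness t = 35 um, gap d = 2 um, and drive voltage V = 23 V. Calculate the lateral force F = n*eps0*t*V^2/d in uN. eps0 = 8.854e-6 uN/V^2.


Step 1: Parameters: n=85, eps0=8.854e-6 uN/V^2, t=35 um, V=23 V, d=2 um
Step 2: V^2 = 529
Step 3: F = 85 * 8.854e-6 * 35 * 529 / 2
F = 6.967 uN


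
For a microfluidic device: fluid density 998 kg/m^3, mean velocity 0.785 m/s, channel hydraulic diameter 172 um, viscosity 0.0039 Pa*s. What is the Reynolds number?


Step 1: Convert Dh to meters: Dh = 172e-6 m
Step 2: Re = rho * v * Dh / mu
Re = 998 * 0.785 * 172e-6 / 0.0039
Re = 34.551


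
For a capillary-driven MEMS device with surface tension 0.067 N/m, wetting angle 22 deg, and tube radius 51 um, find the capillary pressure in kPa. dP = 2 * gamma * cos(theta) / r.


Step 1: cos(22 deg) = 0.9272
Step 2: Convert r to m: r = 51e-6 m
Step 3: dP = 2 * 0.067 * 0.9272 / 51e-6 = 2436.2 Pa
Step 4: Convert Pa to kPa (divide by 1000).
dP = 2.44 kPa


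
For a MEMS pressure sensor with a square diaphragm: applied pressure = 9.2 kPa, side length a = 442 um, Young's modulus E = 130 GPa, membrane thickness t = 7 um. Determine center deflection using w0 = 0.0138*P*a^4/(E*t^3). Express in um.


Step 1: Convert pressure to compatible units (E is in GPa, so P in GPa).
P = 9.2 kPa = 9.2e-6 GPa
Step 2: Compute numerator: 0.0138 * P * a^4.
a^4 = 442^4 = 38167092496
numerator = 0.0138 * 9.2e-6 * 38167092496 = 4.84569e+03
Step 3: Compute denominator: E * t^3 = 130 * 7^3 = 44590
Step 4: w0 = numerator / denominator = 4.84569e+03 / 44590 = 0.1087 um


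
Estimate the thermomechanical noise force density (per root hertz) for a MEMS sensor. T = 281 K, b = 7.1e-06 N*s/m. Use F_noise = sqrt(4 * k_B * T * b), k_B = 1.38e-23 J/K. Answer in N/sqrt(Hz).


Step 1: Compute 4 * k_B * T * b
= 4 * 1.38e-23 * 281 * 7.1e-06
= 1.1013e-25 N^2/Hz
Step 2: F_noise = sqrt(1.1013e-25)
F_noise = 3.32e-13 N/sqrt(Hz)


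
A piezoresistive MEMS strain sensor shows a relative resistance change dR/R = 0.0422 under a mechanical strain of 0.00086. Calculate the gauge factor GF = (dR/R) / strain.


Step 1: Identify values.
dR/R = 0.0422, strain = 0.00086
Step 2: GF = (dR/R) / strain = 0.0422 / 0.00086
GF = 49.1


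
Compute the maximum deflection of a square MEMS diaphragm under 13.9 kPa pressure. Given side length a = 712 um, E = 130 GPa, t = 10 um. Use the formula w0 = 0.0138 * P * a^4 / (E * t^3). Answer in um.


Step 1: Convert pressure to compatible units (E is in GPa, so P in GPa).
P = 13.9 kPa = 13.9e-6 GPa
Step 2: Compute numerator: 0.0138 * P * a^4.
a^4 = 712^4 = 256992219136
numerator = 0.0138 * 13.9e-6 * 256992219136 = 4.92962e+04
Step 3: Compute denominator: E * t^3 = 130 * 10^3 = 130000
Step 4: w0 = numerator / denominator = 4.92962e+04 / 130000 = 0.3792 um


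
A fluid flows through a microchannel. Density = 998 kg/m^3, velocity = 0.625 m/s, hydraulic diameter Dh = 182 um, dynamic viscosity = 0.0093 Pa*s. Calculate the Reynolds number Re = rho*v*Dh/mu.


Step 1: Convert Dh to meters: Dh = 182e-6 m
Step 2: Re = rho * v * Dh / mu
Re = 998 * 0.625 * 182e-6 / 0.0093
Re = 12.207


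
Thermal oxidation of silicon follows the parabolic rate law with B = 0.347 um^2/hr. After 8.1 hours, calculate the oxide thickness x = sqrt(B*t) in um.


Step 1: Compute B*t = 0.347 * 8.1 = 2.8107
Step 2: x = sqrt(2.8107)
x = 1.677 um


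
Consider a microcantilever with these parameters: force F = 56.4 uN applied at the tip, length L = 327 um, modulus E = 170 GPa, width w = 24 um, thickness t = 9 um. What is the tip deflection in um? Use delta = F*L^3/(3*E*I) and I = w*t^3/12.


Step 1: Calculate the second moment of area.
I = w * t^3 / 12 = 24 * 9^3 / 12 = 1458.0 um^4
Step 2: Convert E to consistent units (1 GPa = 1000 uN/um^2).
E = 170 GPa = 170000 uN/um^2
Step 3: Calculate tip deflection.
delta = F * L^3 / (3 * E * I)
delta = 56.4 * 327^3 / (3 * 170000 * 1458.0)
delta = 2.6521 um


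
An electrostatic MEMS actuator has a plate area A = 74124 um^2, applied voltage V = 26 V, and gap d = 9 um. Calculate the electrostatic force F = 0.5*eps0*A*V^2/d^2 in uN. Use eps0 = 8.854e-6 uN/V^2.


Step 1: Identify parameters.
eps0 = 8.854e-6 uN/V^2, A = 74124 um^2, V = 26 V, d = 9 um
Step 2: Compute V^2 = 26^2 = 676
Step 3: Compute d^2 = 9^2 = 81
Step 4: F = 0.5 * 8.854e-6 * 74124 * 676 / 81
F = 2.739 uN


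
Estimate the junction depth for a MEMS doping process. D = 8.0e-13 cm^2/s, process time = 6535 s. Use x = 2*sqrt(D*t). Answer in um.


Step 1: Compute D*t = 8.0e-13 * 6535 = 5.228e-09 cm^2
Step 2: sqrt(D*t) = 7.23049e-05 cm
Step 3: x = 2 * 7.23049e-05 cm = 1.446098e-04 cm
Step 4: Convert to um (1 cm = 1e4 um): x = 1.446 um


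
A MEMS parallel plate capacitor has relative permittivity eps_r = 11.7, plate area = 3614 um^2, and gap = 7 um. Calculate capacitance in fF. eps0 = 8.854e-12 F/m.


Step 1: Convert area to m^2: A = 3614e-12 m^2
Step 2: Convert gap to m: d = 7e-6 m
Step 3: C = eps0 * eps_r * A / d
C = 8.854e-12 * 11.7 * 3614e-12 / 7e-6
Step 4: Convert to fF (multiply by 1e15).
C = 53.48 fF


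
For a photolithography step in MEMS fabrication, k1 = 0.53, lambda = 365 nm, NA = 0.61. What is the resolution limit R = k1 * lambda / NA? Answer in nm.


Step 1: Identify values: k1 = 0.53, lambda = 365 nm, NA = 0.61
Step 2: R = k1 * lambda / NA
R = 0.53 * 365 / 0.61
R = 317.1 nm


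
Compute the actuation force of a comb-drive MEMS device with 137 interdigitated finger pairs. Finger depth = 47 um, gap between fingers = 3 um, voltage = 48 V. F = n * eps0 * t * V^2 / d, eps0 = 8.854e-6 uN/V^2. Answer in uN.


Step 1: Parameters: n=137, eps0=8.854e-6 uN/V^2, t=47 um, V=48 V, d=3 um
Step 2: V^2 = 2304
Step 3: F = 137 * 8.854e-6 * 47 * 2304 / 3
F = 43.784 uN


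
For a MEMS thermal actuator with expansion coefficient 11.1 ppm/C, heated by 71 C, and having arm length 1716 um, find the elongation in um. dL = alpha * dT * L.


Step 1: Convert CTE: alpha = 11.1 ppm/C = 11.1e-6 /C
Step 2: dL = 11.1e-6 * 71 * 1716
dL = 1.3524 um


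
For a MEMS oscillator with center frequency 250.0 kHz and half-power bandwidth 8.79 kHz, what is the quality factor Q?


Step 1: Q = f0 / bandwidth
Step 2: Q = 250.0 / 8.79
Q = 28.4


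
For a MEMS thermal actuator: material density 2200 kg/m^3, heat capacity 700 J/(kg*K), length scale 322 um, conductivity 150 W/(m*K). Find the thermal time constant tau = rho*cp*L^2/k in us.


Step 1: Convert L to m: L = 322e-6 m
Step 2: L^2 = (322e-6)^2 = 1.03684e-07 m^2
Step 3: tau = 2200 * 700 * 1.03684e-07 / 150 = 1.06448907e-03 s
Step 4: Convert to microseconds (multiply by 1e6).
tau = 1064.489 us


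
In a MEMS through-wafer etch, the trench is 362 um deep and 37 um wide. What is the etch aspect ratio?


Step 1: AR = depth / width
Step 2: AR = 362 / 37
AR = 9.8


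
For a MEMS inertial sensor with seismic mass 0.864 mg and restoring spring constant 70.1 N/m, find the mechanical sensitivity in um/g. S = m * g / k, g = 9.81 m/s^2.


Step 1: Convert mass: m = 0.864 mg = 8.64e-07 kg
Step 2: S = m * g / k = 8.64e-07 * 9.81 / 70.1
Step 3: S = 1.21e-07 m/g
Step 4: Convert to um/g: S = 0.121 um/g


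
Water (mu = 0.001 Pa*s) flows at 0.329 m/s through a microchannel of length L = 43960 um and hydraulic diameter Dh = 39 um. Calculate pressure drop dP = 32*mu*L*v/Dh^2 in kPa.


Step 1: Convert to SI: L = 43960e-6 m, Dh = 39e-6 m
Step 2: dP = 32 * 0.001 * 43960e-6 * 0.329 / (39e-6)^2
Step 3: dP = 304280.66 Pa
Step 4: Convert to kPa: dP = 304.28 kPa


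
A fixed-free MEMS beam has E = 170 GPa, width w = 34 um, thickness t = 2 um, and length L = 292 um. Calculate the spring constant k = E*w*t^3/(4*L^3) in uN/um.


Step 1: Convert E to consistent units (1 GPa = 1000 uN/um^2).
E = 170 GPa = 170000 uN/um^2
Step 2: Compute t^3 = 2^3 = 8
Step 3: Compute L^3 = 292^3 = 24897088
Step 4: k = 170000 * 34 * 8 / (4 * 24897088)
k = 0.4643 uN/um


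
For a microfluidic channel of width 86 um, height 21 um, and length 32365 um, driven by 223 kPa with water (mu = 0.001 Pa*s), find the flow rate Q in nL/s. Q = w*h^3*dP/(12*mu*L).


Step 1: Convert all dimensions to SI (meters).
w = 86e-6 m, h = 21e-6 m, L = 32365e-6 m, dP = 223e3 Pa
Step 2: Q = w * h^3 * dP / (12 * mu * L)
Q = 86e-6 * (21e-6)^3 * 223e3 / (12 * 0.001 * 32365e-6) = 4.5730331e-10 m^3/s
Step 3: Convert Q from m^3/s to nL/s (1 m^3 = 1e12 nL, so multiply by 1e12).
Q = 457.303 nL/s


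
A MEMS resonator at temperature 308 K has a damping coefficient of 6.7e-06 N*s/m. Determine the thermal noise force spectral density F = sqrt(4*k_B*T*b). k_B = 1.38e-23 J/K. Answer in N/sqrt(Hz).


Step 1: Compute 4 * k_B * T * b
= 4 * 1.38e-23 * 308 * 6.7e-06
= 1.1391e-25 N^2/Hz
Step 2: F_noise = sqrt(1.1391e-25)
F_noise = 3.38e-13 N/sqrt(Hz)


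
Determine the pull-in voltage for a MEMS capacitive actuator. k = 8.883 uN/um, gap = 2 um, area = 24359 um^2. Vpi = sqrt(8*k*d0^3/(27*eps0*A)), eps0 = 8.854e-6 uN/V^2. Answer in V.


Step 1: Compute numerator: 8 * k * d0^3 = 8 * 8.883 * 2^3 = 568.512
Step 2: Compute denominator: 27 * eps0 * A = 27 * 8.854e-6 * 24359 = 5.823214
Step 3: Vpi = sqrt(568.512 / 5.823214)
Vpi = 9.88 V


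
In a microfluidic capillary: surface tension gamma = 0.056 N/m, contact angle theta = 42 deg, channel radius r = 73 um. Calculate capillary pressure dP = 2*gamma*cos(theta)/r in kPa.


Step 1: cos(42 deg) = 0.7431
Step 2: Convert r to m: r = 73e-6 m
Step 3: dP = 2 * 0.056 * 0.7431 / 73e-6 = 1140.1 Pa
Step 4: Convert Pa to kPa (divide by 1000).
dP = 1.14 kPa


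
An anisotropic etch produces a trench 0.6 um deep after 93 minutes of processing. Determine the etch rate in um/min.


Step 1: Etch rate = depth / time
Step 2: rate = 0.6 / 93
rate = 0.006 um/min


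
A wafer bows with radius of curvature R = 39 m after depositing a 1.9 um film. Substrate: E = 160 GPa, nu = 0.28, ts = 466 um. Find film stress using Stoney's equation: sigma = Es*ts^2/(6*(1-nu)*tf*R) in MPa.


Step 1: Compute numerator: Es * ts^2 = 160 * 466^2 = 34744960 (GPa*um^2)
Step 2: Compute denominator (R in um): 6*(1-nu)*tf*R = 6*0.72*1.9*39e6 = 320112000.0 (um^2)
Step 3: sigma (GPa) = 34744960 / 320112000.0 = 1.0854e-01 GPa
Step 4: Convert to MPa (x1000): sigma = 108.5 MPa


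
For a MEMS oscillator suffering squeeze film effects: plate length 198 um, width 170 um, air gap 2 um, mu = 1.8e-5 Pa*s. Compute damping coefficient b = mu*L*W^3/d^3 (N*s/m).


Step 1: Convert to SI.
L = 198e-6 m, W = 170e-6 m, d = 2e-6 m
Step 2: W^3 = (170e-6)^3 = 4.91e-12 m^3
Step 3: d^3 = (2e-6)^3 = 8.00e-18 m^3
Step 4: b = 1.8e-5 * 198e-6 * 4.91e-12 / 8.00e-18
b = 2.19e-03 N*s/m


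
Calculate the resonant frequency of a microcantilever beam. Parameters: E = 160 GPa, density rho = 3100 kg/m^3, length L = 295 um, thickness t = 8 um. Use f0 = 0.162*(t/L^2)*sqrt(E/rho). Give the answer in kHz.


Step 1: Convert units to SI.
t_SI = 8e-6 m, L_SI = 295e-6 m
Step 2: Calculate sqrt(E/rho).
sqrt(160e9 / 3100) = 7184.21 m/s
Step 3: Compute f0.
f0 = 0.162 * 8e-6 / (295e-6)^2 * 7184.21 = 106989.2 Hz = 106.99 kHz


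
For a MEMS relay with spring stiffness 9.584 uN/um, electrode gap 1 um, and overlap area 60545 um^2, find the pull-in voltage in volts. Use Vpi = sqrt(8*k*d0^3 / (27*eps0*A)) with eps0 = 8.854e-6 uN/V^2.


Step 1: Compute numerator: 8 * k * d0^3 = 8 * 9.584 * 1^3 = 76.672
Step 2: Compute denominator: 27 * eps0 * A = 27 * 8.854e-6 * 60545 = 14.473767
Step 3: Vpi = sqrt(76.672 / 14.473767)
Vpi = 2.3 V


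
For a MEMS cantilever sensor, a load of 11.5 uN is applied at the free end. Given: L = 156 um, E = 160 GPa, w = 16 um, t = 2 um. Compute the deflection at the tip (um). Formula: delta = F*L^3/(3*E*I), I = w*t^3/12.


Step 1: Calculate the second moment of area.
I = w * t^3 / 12 = 16 * 2^3 / 12 = 10.6667 um^4
Step 2: Convert E to consistent units (1 GPa = 1000 uN/um^2).
E = 160 GPa = 160000 uN/um^2
Step 3: Calculate tip deflection.
delta = F * L^3 / (3 * E * I)
delta = 11.5 * 156^3 / (3 * 160000 * 10.6667)
delta = 8.5271 um


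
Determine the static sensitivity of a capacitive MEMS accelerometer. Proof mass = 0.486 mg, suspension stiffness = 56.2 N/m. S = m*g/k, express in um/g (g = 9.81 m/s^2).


Step 1: Convert mass: m = 0.486 mg = 4.86e-07 kg
Step 2: S = m * g / k = 4.86e-07 * 9.81 / 56.2
Step 3: S = 8.48e-08 m/g
Step 4: Convert to um/g: S = 0.085 um/g


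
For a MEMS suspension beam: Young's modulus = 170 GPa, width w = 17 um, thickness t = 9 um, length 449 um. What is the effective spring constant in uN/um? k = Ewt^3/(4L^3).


Step 1: Convert E to consistent units (1 GPa = 1000 uN/um^2).
E = 170 GPa = 170000 uN/um^2
Step 2: Compute t^3 = 9^3 = 729
Step 3: Compute L^3 = 449^3 = 90518849
Step 4: k = 170000 * 17 * 729 / (4 * 90518849)
k = 5.8187 uN/um


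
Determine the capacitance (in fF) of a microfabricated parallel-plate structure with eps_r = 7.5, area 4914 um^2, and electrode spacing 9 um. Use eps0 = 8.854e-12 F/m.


Step 1: Convert area to m^2: A = 4914e-12 m^2
Step 2: Convert gap to m: d = 9e-6 m
Step 3: C = eps0 * eps_r * A / d
C = 8.854e-12 * 7.5 * 4914e-12 / 9e-6
Step 4: Convert to fF (multiply by 1e15).
C = 36.26 fF


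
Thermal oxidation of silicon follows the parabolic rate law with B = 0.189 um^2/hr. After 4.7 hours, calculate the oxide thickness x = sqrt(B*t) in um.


Step 1: Compute B*t = 0.189 * 4.7 = 0.8883
Step 2: x = sqrt(0.8883)
x = 0.942 um


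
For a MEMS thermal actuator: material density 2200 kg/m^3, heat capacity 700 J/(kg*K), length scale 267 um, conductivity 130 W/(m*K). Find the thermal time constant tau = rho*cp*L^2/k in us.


Step 1: Convert L to m: L = 267e-6 m
Step 2: L^2 = (267e-6)^2 = 7.1289e-08 m^2
Step 3: tau = 2200 * 700 * 7.1289e-08 / 130 = 8.445e-04 s
Step 4: Convert to microseconds (multiply by 1e6).
tau = 844.5 us


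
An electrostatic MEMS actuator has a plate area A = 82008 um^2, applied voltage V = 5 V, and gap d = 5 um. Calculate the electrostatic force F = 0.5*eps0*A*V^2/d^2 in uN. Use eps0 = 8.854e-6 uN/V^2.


Step 1: Identify parameters.
eps0 = 8.854e-6 uN/V^2, A = 82008 um^2, V = 5 V, d = 5 um
Step 2: Compute V^2 = 5^2 = 25
Step 3: Compute d^2 = 5^2 = 25
Step 4: F = 0.5 * 8.854e-6 * 82008 * 25 / 25
F = 0.363 uN


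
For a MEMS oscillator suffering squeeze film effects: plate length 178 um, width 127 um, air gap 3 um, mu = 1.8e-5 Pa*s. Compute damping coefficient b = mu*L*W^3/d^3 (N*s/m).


Step 1: Convert to SI.
L = 178e-6 m, W = 127e-6 m, d = 3e-6 m
Step 2: W^3 = (127e-6)^3 = 2.05e-12 m^3
Step 3: d^3 = (3e-6)^3 = 2.70e-17 m^3
Step 4: b = 1.8e-5 * 178e-6 * 2.05e-12 / 2.70e-17
b = 2.43e-04 N*s/m


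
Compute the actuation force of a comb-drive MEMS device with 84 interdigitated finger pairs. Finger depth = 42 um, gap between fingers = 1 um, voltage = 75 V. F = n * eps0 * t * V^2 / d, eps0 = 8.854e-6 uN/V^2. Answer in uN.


Step 1: Parameters: n=84, eps0=8.854e-6 uN/V^2, t=42 um, V=75 V, d=1 um
Step 2: V^2 = 5625
Step 3: F = 84 * 8.854e-6 * 42 * 5625 / 1
F = 175.708 uN


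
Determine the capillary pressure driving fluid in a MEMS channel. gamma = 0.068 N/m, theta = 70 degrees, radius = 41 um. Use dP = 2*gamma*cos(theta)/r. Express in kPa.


Step 1: cos(70 deg) = 0.342
Step 2: Convert r to m: r = 41e-6 m
Step 3: dP = 2 * 0.068 * 0.342 / 41e-6 = 1134.4 Pa
Step 4: Convert Pa to kPa (divide by 1000).
dP = 1.13 kPa


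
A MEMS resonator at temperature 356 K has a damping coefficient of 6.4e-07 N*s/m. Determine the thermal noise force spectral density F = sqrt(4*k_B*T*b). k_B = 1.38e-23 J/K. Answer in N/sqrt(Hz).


Step 1: Compute 4 * k_B * T * b
= 4 * 1.38e-23 * 356 * 6.4e-07
= 1.2577e-26 N^2/Hz
Step 2: F_noise = sqrt(1.2577e-26)
F_noise = 1.12e-13 N/sqrt(Hz)


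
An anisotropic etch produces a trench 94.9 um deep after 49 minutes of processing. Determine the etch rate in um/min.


Step 1: Etch rate = depth / time
Step 2: rate = 94.9 / 49
rate = 1.937 um/min


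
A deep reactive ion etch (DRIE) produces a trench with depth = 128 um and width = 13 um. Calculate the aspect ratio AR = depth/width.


Step 1: AR = depth / width
Step 2: AR = 128 / 13
AR = 9.8


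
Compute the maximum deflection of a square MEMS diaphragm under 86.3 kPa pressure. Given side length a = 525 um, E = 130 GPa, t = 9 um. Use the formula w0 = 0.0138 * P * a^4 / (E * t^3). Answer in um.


Step 1: Convert pressure to compatible units (E is in GPa, so P in GPa).
P = 86.3 kPa = 86.3e-6 GPa
Step 2: Compute numerator: 0.0138 * P * a^4.
a^4 = 525^4 = 75969140625
numerator = 0.0138 * 86.3e-6 * 75969140625 = 9.04747e+04
Step 3: Compute denominator: E * t^3 = 130 * 9^3 = 94770
Step 4: w0 = numerator / denominator = 9.04747e+04 / 94770 = 0.9547 um


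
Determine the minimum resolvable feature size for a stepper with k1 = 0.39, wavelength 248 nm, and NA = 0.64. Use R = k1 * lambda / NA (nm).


Step 1: Identify values: k1 = 0.39, lambda = 248 nm, NA = 0.64
Step 2: R = k1 * lambda / NA
R = 0.39 * 248 / 0.64
R = 151.1 nm


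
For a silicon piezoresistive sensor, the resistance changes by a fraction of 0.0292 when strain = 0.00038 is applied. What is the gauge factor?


Step 1: Identify values.
dR/R = 0.0292, strain = 0.00038
Step 2: GF = (dR/R) / strain = 0.0292 / 0.00038
GF = 76.8


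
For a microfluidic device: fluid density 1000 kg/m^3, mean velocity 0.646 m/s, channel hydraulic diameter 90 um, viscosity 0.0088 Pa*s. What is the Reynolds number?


Step 1: Convert Dh to meters: Dh = 90e-6 m
Step 2: Re = rho * v * Dh / mu
Re = 1000 * 0.646 * 90e-6 / 0.0088
Re = 6.607


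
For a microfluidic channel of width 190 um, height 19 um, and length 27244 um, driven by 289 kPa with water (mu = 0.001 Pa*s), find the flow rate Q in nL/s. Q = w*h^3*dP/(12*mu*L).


Step 1: Convert all dimensions to SI (meters).
w = 190e-6 m, h = 19e-6 m, L = 27244e-6 m, dP = 289e3 Pa
Step 2: Q = w * h^3 * dP / (12 * mu * L)
Q = 190e-6 * (19e-6)^3 * 289e3 / (12 * 0.001 * 27244e-6) = 1.1520203e-09 m^3/s
Step 3: Convert Q from m^3/s to nL/s (1 m^3 = 1e12 nL, so multiply by 1e12).
Q = 1152.02 nL/s


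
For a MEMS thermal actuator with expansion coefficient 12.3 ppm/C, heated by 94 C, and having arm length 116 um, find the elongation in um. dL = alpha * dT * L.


Step 1: Convert CTE: alpha = 12.3 ppm/C = 12.3e-6 /C
Step 2: dL = 12.3e-6 * 94 * 116
dL = 0.1341 um


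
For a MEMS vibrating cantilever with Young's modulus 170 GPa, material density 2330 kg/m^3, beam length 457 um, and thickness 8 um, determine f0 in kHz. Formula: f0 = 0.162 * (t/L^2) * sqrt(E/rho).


Step 1: Convert units to SI.
t_SI = 8e-6 m, L_SI = 457e-6 m
Step 2: Calculate sqrt(E/rho).
sqrt(170e9 / 2330) = 8541.74 m/s
Step 3: Compute f0.
f0 = 0.162 * 8e-6 / (457e-6)^2 * 8541.74 = 53005.3 Hz = 53.01 kHz


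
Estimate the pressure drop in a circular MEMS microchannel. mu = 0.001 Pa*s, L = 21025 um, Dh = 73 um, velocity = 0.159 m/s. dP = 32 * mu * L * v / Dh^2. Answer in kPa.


Step 1: Convert to SI: L = 21025e-6 m, Dh = 73e-6 m
Step 2: dP = 32 * 0.001 * 21025e-6 * 0.159 / (73e-6)^2
Step 3: dP = 20074.16 Pa
Step 4: Convert to kPa: dP = 20.07 kPa


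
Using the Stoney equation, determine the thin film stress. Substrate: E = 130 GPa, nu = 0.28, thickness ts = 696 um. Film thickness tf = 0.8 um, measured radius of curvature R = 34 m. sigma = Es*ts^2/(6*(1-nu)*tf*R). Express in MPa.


Step 1: Compute numerator: Es * ts^2 = 130 * 696^2 = 62974080 (GPa*um^2)
Step 2: Compute denominator (R in um): 6*(1-nu)*tf*R = 6*0.72*0.8*34e6 = 117504000.0 (um^2)
Step 3: sigma (GPa) = 62974080 / 117504000.0 = 5.35931e-01 GPa
Step 4: Convert to MPa (x1000): sigma = 535.9 MPa


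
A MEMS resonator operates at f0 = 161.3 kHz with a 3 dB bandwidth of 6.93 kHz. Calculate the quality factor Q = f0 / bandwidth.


Step 1: Q = f0 / bandwidth
Step 2: Q = 161.3 / 6.93
Q = 23.3


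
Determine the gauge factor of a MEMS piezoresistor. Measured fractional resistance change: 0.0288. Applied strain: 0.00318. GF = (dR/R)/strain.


Step 1: Identify values.
dR/R = 0.0288, strain = 0.00318
Step 2: GF = (dR/R) / strain = 0.0288 / 0.00318
GF = 9.1


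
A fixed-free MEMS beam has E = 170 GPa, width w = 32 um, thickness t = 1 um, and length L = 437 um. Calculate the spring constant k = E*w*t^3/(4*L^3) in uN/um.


Step 1: Convert E to consistent units (1 GPa = 1000 uN/um^2).
E = 170 GPa = 170000 uN/um^2
Step 2: Compute t^3 = 1^3 = 1
Step 3: Compute L^3 = 437^3 = 83453453
Step 4: k = 170000 * 32 * 1 / (4 * 83453453)
k = 0.0163 uN/um


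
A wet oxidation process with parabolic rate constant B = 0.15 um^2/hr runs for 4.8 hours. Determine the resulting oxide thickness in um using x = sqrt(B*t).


Step 1: Compute B*t = 0.15 * 4.8 = 0.72
Step 2: x = sqrt(0.72)
x = 0.849 um


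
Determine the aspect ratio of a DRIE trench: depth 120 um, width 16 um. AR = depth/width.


Step 1: AR = depth / width
Step 2: AR = 120 / 16
AR = 7.5


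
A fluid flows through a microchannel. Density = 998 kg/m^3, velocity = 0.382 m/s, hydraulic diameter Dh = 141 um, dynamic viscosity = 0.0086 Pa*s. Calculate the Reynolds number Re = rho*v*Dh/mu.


Step 1: Convert Dh to meters: Dh = 141e-6 m
Step 2: Re = rho * v * Dh / mu
Re = 998 * 0.382 * 141e-6 / 0.0086
Re = 6.25


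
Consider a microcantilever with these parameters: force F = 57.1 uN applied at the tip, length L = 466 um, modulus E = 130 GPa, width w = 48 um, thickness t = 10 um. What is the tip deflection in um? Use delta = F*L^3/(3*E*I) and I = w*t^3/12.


Step 1: Calculate the second moment of area.
I = w * t^3 / 12 = 48 * 10^3 / 12 = 4000.0 um^4
Step 2: Convert E to consistent units (1 GPa = 1000 uN/um^2).
E = 130 GPa = 130000 uN/um^2
Step 3: Calculate tip deflection.
delta = F * L^3 / (3 * E * I)
delta = 57.1 * 466^3 / (3 * 130000 * 4000.0)
delta = 3.704 um


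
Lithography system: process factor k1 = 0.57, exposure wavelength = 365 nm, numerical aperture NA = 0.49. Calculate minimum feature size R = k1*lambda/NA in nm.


Step 1: Identify values: k1 = 0.57, lambda = 365 nm, NA = 0.49
Step 2: R = k1 * lambda / NA
R = 0.57 * 365 / 0.49
R = 424.6 nm


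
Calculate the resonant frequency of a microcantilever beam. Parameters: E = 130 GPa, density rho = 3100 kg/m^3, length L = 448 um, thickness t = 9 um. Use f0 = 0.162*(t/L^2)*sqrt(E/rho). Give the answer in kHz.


Step 1: Convert units to SI.
t_SI = 9e-6 m, L_SI = 448e-6 m
Step 2: Calculate sqrt(E/rho).
sqrt(130e9 / 3100) = 6475.76 m/s
Step 3: Compute f0.
f0 = 0.162 * 9e-6 / (448e-6)^2 * 6475.76 = 47042.7 Hz = 47.04 kHz


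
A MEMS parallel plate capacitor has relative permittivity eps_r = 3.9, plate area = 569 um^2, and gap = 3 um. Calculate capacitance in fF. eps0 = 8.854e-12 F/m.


Step 1: Convert area to m^2: A = 569e-12 m^2
Step 2: Convert gap to m: d = 3e-6 m
Step 3: C = eps0 * eps_r * A / d
C = 8.854e-12 * 3.9 * 569e-12 / 3e-6
Step 4: Convert to fF (multiply by 1e15).
C = 6.55 fF


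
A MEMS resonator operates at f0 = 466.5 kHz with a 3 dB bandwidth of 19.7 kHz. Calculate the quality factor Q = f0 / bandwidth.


Step 1: Q = f0 / bandwidth
Step 2: Q = 466.5 / 19.7
Q = 23.7


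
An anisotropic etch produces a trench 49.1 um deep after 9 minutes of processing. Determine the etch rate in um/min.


Step 1: Etch rate = depth / time
Step 2: rate = 49.1 / 9
rate = 5.456 um/min


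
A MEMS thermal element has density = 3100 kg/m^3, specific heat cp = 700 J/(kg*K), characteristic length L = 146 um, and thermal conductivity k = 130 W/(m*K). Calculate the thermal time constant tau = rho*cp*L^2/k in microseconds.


Step 1: Convert L to m: L = 146e-6 m
Step 2: L^2 = (146e-6)^2 = 2.1316e-08 m^2
Step 3: tau = 3100 * 700 * 2.1316e-08 / 130 = 3.5581323e-04 s
Step 4: Convert to microseconds (multiply by 1e6).
tau = 355.813 us


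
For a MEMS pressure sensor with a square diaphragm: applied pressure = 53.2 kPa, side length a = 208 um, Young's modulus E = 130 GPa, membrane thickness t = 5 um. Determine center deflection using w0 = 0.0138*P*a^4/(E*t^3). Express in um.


Step 1: Convert pressure to compatible units (E is in GPa, so P in GPa).
P = 53.2 kPa = 53.2e-6 GPa
Step 2: Compute numerator: 0.0138 * P * a^4.
a^4 = 208^4 = 1871773696
numerator = 0.0138 * 53.2e-6 * 1871773696 = 1.3742e+03
Step 3: Compute denominator: E * t^3 = 130 * 5^3 = 16250
Step 4: w0 = numerator / denominator = 1.3742e+03 / 16250 = 0.0846 um
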